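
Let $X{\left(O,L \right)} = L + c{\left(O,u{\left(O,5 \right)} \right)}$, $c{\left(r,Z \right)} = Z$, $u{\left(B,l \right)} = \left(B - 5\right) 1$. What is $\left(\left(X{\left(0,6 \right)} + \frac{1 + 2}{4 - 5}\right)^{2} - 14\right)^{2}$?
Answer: $100$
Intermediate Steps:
$u{\left(B,l \right)} = -5 + B$ ($u{\left(B,l \right)} = \left(-5 + B\right) 1 = -5 + B$)
$X{\left(O,L \right)} = -5 + L + O$ ($X{\left(O,L \right)} = L + \left(-5 + O\right) = -5 + L + O$)
$\left(\left(X{\left(0,6 \right)} + \frac{1 + 2}{4 - 5}\right)^{2} - 14\right)^{2} = \left(\left(\left(-5 + 6 + 0\right) + \frac{1 + 2}{4 - 5}\right)^{2} - 14\right)^{2} = \left(\left(1 + \frac{3}{-1}\right)^{2} - 14\right)^{2} = \left(\left(1 + 3 \left(-1\right)\right)^{2} - 14\right)^{2} = \left(\left(1 - 3\right)^{2} - 14\right)^{2} = \left(\left(-2\right)^{2} - 14\right)^{2} = \left(4 - 14\right)^{2} = \left(-10\right)^{2} = 100$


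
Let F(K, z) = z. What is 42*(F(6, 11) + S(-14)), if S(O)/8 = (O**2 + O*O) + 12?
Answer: 136206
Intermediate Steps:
S(O) = 96 + 16*O**2 (S(O) = 8*((O**2 + O*O) + 12) = 8*((O**2 + O**2) + 12) = 8*(2*O**2 + 12) = 8*(12 + 2*O**2) = 96 + 16*O**2)
42*(F(6, 11) + S(-14)) = 42*(11 + (96 + 16*(-14)**2)) = 42*(11 + (96 + 16*196)) = 42*(11 + (96 + 3136)) = 42*(11 + 3232) = 42*3243 = 136206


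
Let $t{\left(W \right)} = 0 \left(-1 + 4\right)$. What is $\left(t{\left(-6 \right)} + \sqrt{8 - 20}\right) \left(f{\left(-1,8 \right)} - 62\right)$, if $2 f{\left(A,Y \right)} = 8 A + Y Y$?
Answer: $- 68 i \sqrt{3} \approx - 117.78 i$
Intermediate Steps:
$f{\left(A,Y \right)} = \frac{Y^{2}}{2} + 4 A$ ($f{\left(A,Y \right)} = \frac{8 A + Y Y}{2} = \frac{8 A + Y^{2}}{2} = \frac{Y^{2} + 8 A}{2} = \frac{Y^{2}}{2} + 4 A$)
$t{\left(W \right)} = 0$ ($t{\left(W \right)} = 0 \cdot 3 = 0$)
$\left(t{\left(-6 \right)} + \sqrt{8 - 20}\right) \left(f{\left(-1,8 \right)} - 62\right) = \left(0 + \sqrt{8 - 20}\right) \left(\left(\frac{8^{2}}{2} + 4 \left(-1\right)\right) - 62\right) = \left(0 + \sqrt{-12}\right) \left(\left(\frac{1}{2} \cdot 64 - 4\right) - 62\right) = \left(0 + 2 i \sqrt{3}\right) \left(\left(32 - 4\right) - 62\right) = 2 i \sqrt{3} \left(28 - 62\right) = 2 i \sqrt{3} \left(-34\right) = - 68 i \sqrt{3}$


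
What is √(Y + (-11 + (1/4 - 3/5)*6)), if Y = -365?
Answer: I*√37810/10 ≈ 19.445*I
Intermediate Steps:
√(Y + (-11 + (1/4 - 3/5)*6)) = √(-365 + (-11 + (1/4 - 3/5)*6)) = √(-365 + (-11 + (1*(¼) - 3*⅕)*6)) = √(-365 + (-11 + (¼ - ⅗)*6)) = √(-365 + (-11 - 7/20*6)) = √(-365 + (-11 - 21/10)) = √(-365 - 131/10) = √(-3781/10) = I*√37810/10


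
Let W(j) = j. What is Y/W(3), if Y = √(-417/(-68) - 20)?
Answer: I*√16031/102 ≈ 1.2413*I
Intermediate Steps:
Y = I*√16031/34 (Y = √(-417*(-1/68) - 20) = √(417/68 - 20) = √(-943/68) = I*√16031/34 ≈ 3.7239*I)
Y/W(3) = (I*√16031/34)/3 = (I*√16031/34)*(⅓) = I*√16031/102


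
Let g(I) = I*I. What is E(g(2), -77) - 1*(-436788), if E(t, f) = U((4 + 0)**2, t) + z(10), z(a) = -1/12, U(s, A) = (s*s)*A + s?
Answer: 5253935/12 ≈ 4.3783e+5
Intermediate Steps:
g(I) = I**2
U(s, A) = s + A*s**2 (U(s, A) = s**2*A + s = A*s**2 + s = s + A*s**2)
z(a) = -1/12 (z(a) = -1*1/12 = -1/12)
E(t, f) = 191/12 + 256*t (E(t, f) = (4 + 0)**2*(1 + t*(4 + 0)**2) - 1/12 = 4**2*(1 + t*4**2) - 1/12 = 16*(1 + t*16) - 1/12 = 16*(1 + 16*t) - 1/12 = (16 + 256*t) - 1/12 = 191/12 + 256*t)
E(g(2), -77) - 1*(-436788) = (191/12 + 256*2**2) - 1*(-436788) = (191/12 + 256*4) + 436788 = (191/12 + 1024) + 436788 = 12479/12 + 436788 = 5253935/12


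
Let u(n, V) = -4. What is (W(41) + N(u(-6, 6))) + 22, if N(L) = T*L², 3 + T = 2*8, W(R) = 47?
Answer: 277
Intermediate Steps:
T = 13 (T = -3 + 2*8 = -3 + 16 = 13)
N(L) = 13*L²
(W(41) + N(u(-6, 6))) + 22 = (47 + 13*(-4)²) + 22 = (47 + 13*16) + 22 = (47 + 208) + 22 = 255 + 22 = 277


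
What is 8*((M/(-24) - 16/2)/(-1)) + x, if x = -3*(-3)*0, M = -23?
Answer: 169/3 ≈ 56.333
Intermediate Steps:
x = 0 (x = 9*0 = 0)
8*((M/(-24) - 16/2)/(-1)) + x = 8*((-23/(-24) - 16/2)/(-1)) + 0 = 8*((-23*(-1/24) - 16*½)*(-1)) + 0 = 8*((23/24 - 8)*(-1)) + 0 = 8*(-169/24*(-1)) + 0 = 8*(169/24) + 0 = 169/3 + 0 = 169/3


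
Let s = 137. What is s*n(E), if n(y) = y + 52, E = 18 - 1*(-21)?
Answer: 12467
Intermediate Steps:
E = 39 (E = 18 + 21 = 39)
n(y) = 52 + y
s*n(E) = 137*(52 + 39) = 137*91 = 12467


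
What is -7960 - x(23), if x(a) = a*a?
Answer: -8489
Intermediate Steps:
x(a) = a²
-7960 - x(23) = -7960 - 1*23² = -7960 - 1*529 = -7960 - 529 = -8489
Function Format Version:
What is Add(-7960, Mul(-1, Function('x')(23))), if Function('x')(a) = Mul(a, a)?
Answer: -8489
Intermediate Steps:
Function('x')(a) = Pow(a, 2)
Add(-7960, Mul(-1, Function('x')(23))) = Add(-7960, Mul(-1, Pow(23, 2))) = Add(-7960, Mul(-1, 529)) = Add(-7960, -529) = -8489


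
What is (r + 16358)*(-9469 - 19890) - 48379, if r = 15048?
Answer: -922097133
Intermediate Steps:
(r + 16358)*(-9469 - 19890) - 48379 = (15048 + 16358)*(-9469 - 19890) - 48379 = 31406*(-29359) - 48379 = -922048754 - 48379 = -922097133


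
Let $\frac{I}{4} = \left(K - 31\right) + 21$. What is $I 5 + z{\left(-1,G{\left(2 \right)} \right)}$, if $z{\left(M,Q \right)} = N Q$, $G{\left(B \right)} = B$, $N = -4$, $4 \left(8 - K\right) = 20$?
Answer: $-148$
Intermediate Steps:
$K = 3$ ($K = 8 - 5 = 3$)
$z{\left(M,Q \right)} = - 4 Q$
$I = -28$ ($I = 4 \left(\left(3 - 31\right) + 21\right) = 4 \left(-28 + 21\right) = 4 \left(-7\right) = -28$)
$I 5 + z{\left(-1,G{\left(2 \right)} \right)} = \left(-28\right) 5 - 8 = -140 - 8 = -148$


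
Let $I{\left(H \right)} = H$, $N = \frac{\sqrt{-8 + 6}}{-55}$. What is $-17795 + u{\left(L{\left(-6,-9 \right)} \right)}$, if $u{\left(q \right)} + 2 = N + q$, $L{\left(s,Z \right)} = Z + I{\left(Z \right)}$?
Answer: $-17815 - \frac{i \sqrt{2}}{55} \approx -17815.0 - 0.025713 i$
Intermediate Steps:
$N = - \frac{i \sqrt{2}}{55}$ ($N = \sqrt{-2} \left(- \frac{1}{55}\right) = i \sqrt{2} \left(- \frac{1}{55}\right) = - \frac{i \sqrt{2}}{55} \approx - 0.025713 i$)
$L{\left(s,Z \right)} = 2 Z$ ($L{\left(s,Z \right)} = Z + Z = 2 Z$)
$u{\left(q \right)} = -2 + q - \frac{i \sqrt{2}}{55}$ ($u{\left(q \right)} = -2 + \left(- \frac{i \sqrt{2}}{55} + q\right) = -2 + \left(q - \frac{i \sqrt{2}}{55}\right) = -2 + q - \frac{i \sqrt{2}}{55}$)
$-17795 + u{\left(L{\left(-6,-9 \right)} \right)} = -17795 - \left(20 + \frac{i \sqrt{2}}{55}\right) = -17815 - \frac{i \sqrt{2}}{55}$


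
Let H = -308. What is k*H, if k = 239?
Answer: -73612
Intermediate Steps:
k*H = 239*(-308) = -73612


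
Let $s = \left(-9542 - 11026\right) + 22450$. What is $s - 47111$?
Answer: $-45229$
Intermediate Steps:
$s = 1882$ ($s = \left(-9542 - 11026\right) + 22450 = -20568 + 22450 = 1882$)
$s - 47111 = 1882 - 47111 = -45229$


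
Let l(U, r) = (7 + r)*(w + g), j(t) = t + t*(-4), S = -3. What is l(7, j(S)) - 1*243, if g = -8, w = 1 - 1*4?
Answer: -419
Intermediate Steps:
w = -3 (w = 1 - 4 = -3)
j(t) = -3*t (j(t) = t - 4*t = -3*t)
l(U, r) = -77 - 11*r (l(U, r) = (7 + r)*(-3 - 8) = (7 + r)*(-11) = -77 - 11*r)
l(7, j(S)) - 1*243 = (-77 - (-33)*(-3)) - 1*243 = (-77 - 11*9) - 243 = (-77 - 99) - 243 = -176 - 243 = -419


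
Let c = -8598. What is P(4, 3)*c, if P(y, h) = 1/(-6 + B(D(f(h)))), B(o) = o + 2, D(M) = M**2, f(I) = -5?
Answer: -2866/7 ≈ -409.43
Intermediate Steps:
B(o) = 2 + o
P(y, h) = 1/21 (P(y, h) = 1/(-6 + (2 + (-5)**2)) = 1/(-6 + (2 + 25)) = 1/(-6 + 27) = 1/21)
P(4, 3)*c = (1/21)*(-8598) = -2866/7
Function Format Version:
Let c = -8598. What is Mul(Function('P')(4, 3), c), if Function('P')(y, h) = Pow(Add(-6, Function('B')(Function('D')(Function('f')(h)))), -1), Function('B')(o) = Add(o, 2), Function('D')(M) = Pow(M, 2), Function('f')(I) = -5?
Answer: Rational(-2866, 7) ≈ -409.43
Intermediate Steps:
Function('B')(o) = Add(2, o)
Function('P')(y, h) = Rational(1, 21) (Function('P')(y, h) = Pow(Add(-6, Add(2, Pow(-5, 2))), -1) = Pow(Add(-6, Add(2, 25)), -1) = Pow(Add(-6, 27), -1) = Pow(21, -1) = Rational(1, 21))
Mul(Function('P')(4, 3), c) = Mul(Rational(1, 21), -8598) = Rational(-2866, 7)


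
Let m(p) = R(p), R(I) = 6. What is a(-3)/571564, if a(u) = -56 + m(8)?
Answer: -25/285782 ≈ -8.7479e-5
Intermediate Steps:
m(p) = 6
a(u) = -50 (a(u) = -56 + 6 = -50)
a(-3)/571564 = -50/571564 = -50*1/571564 = -25/285782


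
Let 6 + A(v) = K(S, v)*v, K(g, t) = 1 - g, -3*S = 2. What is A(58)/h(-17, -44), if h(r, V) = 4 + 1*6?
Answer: 136/15 ≈ 9.0667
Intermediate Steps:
S = -⅔ (S = -⅓*2 = -⅔ ≈ -0.66667)
h(r, V) = 10 (h(r, V) = 4 + 6 = 10)
A(v) = -6 + 5*v/3 (A(v) = -6 + (1 - 1*(-⅔))*v = -6 + (1 + ⅔)*v = -6 + 5*v/3)
A(58)/h(-17, -44) = (-6 + (5/3)*58)/10 = (-6 + 290/3)*(⅒) = (272/3)*(⅒) = 136/15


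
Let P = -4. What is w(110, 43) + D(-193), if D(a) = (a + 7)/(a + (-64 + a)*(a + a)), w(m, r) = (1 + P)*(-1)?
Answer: 98947/33003 ≈ 2.9981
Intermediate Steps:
w(m, r) = 3 (w(m, r) = (1 - 4)*(-1) = -3*(-1) = 3)
D(a) = (7 + a)/(a + 2*a*(-64 + a)) (D(a) = (7 + a)/(a + (-64 + a)*(2*a)) = (7 + a)/(a + 2*a*(-64 + a)))
w(110, 43) + D(-193) = 3 + (7 - 193)/((-193)*(-127 + 2*(-193))) = 3 - 1/193*(-186)/(-127 - 386) = 3 - 1/193*(-186)/(-513) = 3 - 1/193*(-1/513)*(-186) = 3 - 62/33003 = 98947/33003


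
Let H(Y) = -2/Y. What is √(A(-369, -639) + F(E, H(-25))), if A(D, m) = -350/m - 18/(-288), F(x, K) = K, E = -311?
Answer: √12526033/4260 ≈ 0.83080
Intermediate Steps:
A(D, m) = 1/16 - 350/m (A(D, m) = -350/m - 18*(-1/288) = -350/m + 1/16 = 1/16 - 350/m)
√(A(-369, -639) + F(E, H(-25))) = √((1/16)*(-5600 - 639)/(-639) - 2/(-25)) = √((1/16)*(-1/639)*(-6239) - 2*(-1/25)) = √(6239/10224 + 2/25) = √(176423/255600) = √12526033/4260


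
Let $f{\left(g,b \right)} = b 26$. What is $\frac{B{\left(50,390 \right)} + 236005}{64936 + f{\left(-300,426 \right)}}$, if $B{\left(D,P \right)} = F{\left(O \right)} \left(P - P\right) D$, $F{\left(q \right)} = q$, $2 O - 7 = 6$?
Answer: $\frac{385}{124} \approx 3.1048$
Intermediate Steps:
$O = \frac{13}{2}$ ($O = \frac{7}{2} + \frac{1}{2} \cdot 6 = \frac{7}{2} + 3 = \frac{13}{2} \approx 6.5$)
$B{\left(D,P \right)} = 0$ ($B{\left(D,P \right)} = \frac{13 \left(P - P\right)}{2} D = \frac{13}{2} \cdot 0 D = 0 D = 0$)
$f{\left(g,b \right)} = 26 b$
$\frac{B{\left(50,390 \right)} + 236005}{64936 + f{\left(-300,426 \right)}} = \frac{0 + 236005}{64936 + 26 \cdot 426} = \frac{236005}{64936 + 11076} = \frac{236005}{76012} = 236005 \cdot \frac{1}{76012} = \frac{385}{124}$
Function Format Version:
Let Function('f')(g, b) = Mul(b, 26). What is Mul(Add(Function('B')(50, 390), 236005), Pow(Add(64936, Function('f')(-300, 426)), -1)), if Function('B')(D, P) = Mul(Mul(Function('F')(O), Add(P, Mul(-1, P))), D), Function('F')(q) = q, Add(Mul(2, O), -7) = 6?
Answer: Rational(385, 124) ≈ 3.1048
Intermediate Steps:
O = Rational(13, 2) (O = Add(Rational(7, 2), Mul(Rational(1, 2), 6)) = Add(Rational(7, 2), 3) = Rational(13, 2) ≈ 6.5000)
Function('B')(D, P) = 0 (Function('B')(D, P) = Mul(Mul(Rational(13, 2), Add(P, Mul(-1, P))), D) = Mul(Mul(Rational(13, 2), 0), D) = Mul(0, D) = 0)
Function('f')(g, b) = Mul(26, b)
Mul(Add(Function('B')(50, 390), 236005), Pow(Add(64936, Function('f')(-300, 426)), -1)) = Mul(Add(0, 236005), Pow(Add(64936, Mul(26, 426)), -1)) = Mul(236005, Pow(Add(64936, 11076), -1)) = Mul(236005, Pow(76012, -1)) = Mul(236005, Rational(1, 76012)) = Rational(385, 124)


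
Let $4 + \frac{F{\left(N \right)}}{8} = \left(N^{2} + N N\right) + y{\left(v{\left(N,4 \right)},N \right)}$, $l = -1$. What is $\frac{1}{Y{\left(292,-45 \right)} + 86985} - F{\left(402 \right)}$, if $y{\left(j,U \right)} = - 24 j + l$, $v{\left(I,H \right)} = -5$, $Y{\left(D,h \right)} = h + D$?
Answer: $- \frac{225632895487}{87232} \approx -2.5866 \cdot 10^{6}$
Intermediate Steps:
$Y{\left(D,h \right)} = D + h$
$y{\left(j,U \right)} = -1 - 24 j$ ($y{\left(j,U \right)} = - 24 j - 1 = -1 - 24 j$)
$F{\left(N \right)} = 920 + 16 N^{2}$ ($F{\left(N \right)} = -32 + 8 \left(\left(N^{2} + N N\right) - -119\right) = -32 + 8 \left(\left(N^{2} + N^{2}\right) + \left(-1 + 120\right)\right) = -32 + 8 \left(2 N^{2} + 119\right) = -32 + 8 \left(119 + 2 N^{2}\right) = -32 + \left(952 + 16 N^{2}\right) = 920 + 16 N^{2}$)
$\frac{1}{Y{\left(292,-45 \right)} + 86985} - F{\left(402 \right)} = \frac{1}{\left(292 - 45\right) + 86985} - \left(920 + 16 \cdot 402^{2}\right) = \frac{1}{247 + 86985} - \left(920 + 16 \cdot 161604\right) = \frac{1}{87232} - \left(920 + 2585664\right) = \frac{1}{87232} - 2586584 = - \frac{225632895487}{87232}$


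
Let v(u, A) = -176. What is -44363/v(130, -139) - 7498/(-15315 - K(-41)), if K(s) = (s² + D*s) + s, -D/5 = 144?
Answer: 187553643/743600 ≈ 252.22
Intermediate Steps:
D = -720 (D = -5*144 = -720)
K(s) = s² - 719*s (K(s) = (s² - 720*s) + s = s² - 719*s)
-44363/v(130, -139) - 7498/(-15315 - K(-41)) = -44363/(-176) - 7498/(-15315 - (-41)*(-719 - 41)) = -44363*(-1/176) - 7498/(-15315 - (-41)*(-760)) = 4033/16 - 7498/(-15315 - 1*31160) = 4033/16 - 7498/(-15315 - 31160) = 4033/16 - 7498/(-46475) = 4033/16 - 7498*(-1/46475) = 4033/16 + 7498/46475 = 187553643/743600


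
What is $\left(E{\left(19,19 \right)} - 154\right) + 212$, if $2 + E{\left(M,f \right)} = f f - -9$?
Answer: $426$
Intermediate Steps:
$E{\left(M,f \right)} = 7 + f^{2}$ ($E{\left(M,f \right)} = -2 + \left(f f - -9\right) = -2 + \left(f^{2} + 9\right) = -2 + \left(9 + f^{2}\right) = 7 + f^{2}$)
$\left(E{\left(19,19 \right)} - 154\right) + 212 = \left(\left(7 + 19^{2}\right) - 154\right) + 212 = \left(\left(7 + 361\right) - 154\right) + 212 = \left(368 - 154\right) + 212 = 214 + 212 = 426$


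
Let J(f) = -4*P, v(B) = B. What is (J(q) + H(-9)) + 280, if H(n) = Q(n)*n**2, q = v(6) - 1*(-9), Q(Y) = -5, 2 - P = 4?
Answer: -117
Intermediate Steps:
P = -2 (P = 2 - 1*4 = 2 - 4 = -2)
q = 15 (q = 6 - 1*(-9) = 6 + 9 = 15)
H(n) = -5*n**2
J(f) = 8 (J(f) = -4*(-2) = 8)
(J(q) + H(-9)) + 280 = (8 - 5*(-9)**2) + 280 = (8 - 5*81) + 280 = (8 - 405) + 280 = -397 + 280 = -117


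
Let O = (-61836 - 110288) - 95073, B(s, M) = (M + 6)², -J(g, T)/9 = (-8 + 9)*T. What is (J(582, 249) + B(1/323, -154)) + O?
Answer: -247534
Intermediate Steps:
J(g, T) = -9*T (J(g, T) = -9*(-8 + 9)*T = -9*T)
B(s, M) = (6 + M)²
O = -267197 (O = -172124 - 95073 = -267197)
(J(582, 249) + B(1/323, -154)) + O = (-9*249 + (6 - 154)²) - 267197 = (-2241 + (-148)²) - 267197 = (-2241 + 21904) - 267197 = 19663 - 267197 = -247534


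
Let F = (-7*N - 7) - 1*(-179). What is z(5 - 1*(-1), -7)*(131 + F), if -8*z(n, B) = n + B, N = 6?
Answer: 261/8 ≈ 32.625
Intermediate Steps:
z(n, B) = -B/8 - n/8 (z(n, B) = -(n + B)/8 = -(B + n)/8 = -B/8 - n/8)
F = 130 (F = (-7*6 - 7) - 1*(-179) = (-42 - 7) + 179 = -49 + 179 = 130)
z(5 - 1*(-1), -7)*(131 + F) = (-⅛*(-7) - (5 - 1*(-1))/8)*(131 + 130) = (7/8 - (5 + 1)/8)*261 = (7/8 - ⅛*6)*261 = (7/8 - ¾)*261 = (⅛)*261 = 261/8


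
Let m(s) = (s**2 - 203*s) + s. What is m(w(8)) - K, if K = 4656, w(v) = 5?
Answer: -5641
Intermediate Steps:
m(s) = s**2 - 202*s
m(w(8)) - K = 5*(-202 + 5) - 1*4656 = 5*(-197) - 4656 = -985 - 4656 = -5641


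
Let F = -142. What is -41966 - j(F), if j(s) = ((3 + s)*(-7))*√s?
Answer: -41966 - 973*I*√142 ≈ -41966.0 - 11595.0*I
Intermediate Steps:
j(s) = √s*(-21 - 7*s) (j(s) = (-21 - 7*s)*√s = √s*(-21 - 7*s))
-41966 - j(F) = -41966 - 7*√(-142)*(-3 - 1*(-142)) = -41966 - 7*I*√142*(-3 + 142) = -41966 - 7*I*√142*139 = -41966 - 973*I*√142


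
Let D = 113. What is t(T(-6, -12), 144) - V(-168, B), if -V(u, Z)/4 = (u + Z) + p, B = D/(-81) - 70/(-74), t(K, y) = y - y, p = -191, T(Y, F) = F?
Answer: -4309076/2997 ≈ -1437.8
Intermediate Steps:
t(K, y) = 0
B = -1346/2997 (B = 113/(-81) - 70/(-74) = 113*(-1/81) - 70*(-1/74) = -113/81 + 35/37 = -1346/2997 ≈ -0.44912)
V(u, Z) = 764 - 4*Z - 4*u (V(u, Z) = -4*((u + Z) - 191) = -4*((Z + u) - 191) = -4*(-191 + Z + u) = 764 - 4*Z - 4*u)
t(T(-6, -12), 144) - V(-168, B) = 0 - (764 - 4*(-1346/2997) - 4*(-168)) = 0 - (764 + 5384/2997 + 672) = 0 - 1*4309076/2997 = 0 - 4309076/2997 = -4309076/2997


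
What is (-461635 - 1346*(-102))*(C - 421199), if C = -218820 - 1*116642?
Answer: 245417698723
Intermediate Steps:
C = -335462 (C = -218820 - 116642 = -335462)
(-461635 - 1346*(-102))*(C - 421199) = (-461635 - 1346*(-102))*(-335462 - 421199) = (-461635 + 137292)*(-756661) = -324343*(-756661) = 245417698723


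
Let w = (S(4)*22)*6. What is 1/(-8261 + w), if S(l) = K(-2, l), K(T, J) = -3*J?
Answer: -1/9845 ≈ -0.00010157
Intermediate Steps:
S(l) = -3*l
w = -1584 (w = (-3*4*22)*6 = -12*22*6 = -264*6 = -1584)
1/(-8261 + w) = 1/(-8261 - 1584) = 1/(-9845) = -1/9845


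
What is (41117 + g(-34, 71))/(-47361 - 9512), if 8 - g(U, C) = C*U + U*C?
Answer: -45953/56873 ≈ -0.80799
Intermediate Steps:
g(U, C) = 8 - 2*C*U (g(U, C) = 8 - (C*U + U*C) = 8 - (C*U + C*U) = 8 - 2*C*U)
(41117 + g(-34, 71))/(-47361 - 9512) = (41117 + (8 - 2*71*(-34)))/(-47361 - 9512) = (41117 + (8 + 4828))/(-56873) = (41117 + 4836)*(-1/56873) = 45953*(-1/56873) = -45953/56873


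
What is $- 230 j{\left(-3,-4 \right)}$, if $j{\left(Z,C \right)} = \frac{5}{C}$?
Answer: $\frac{575}{2} \approx 287.5$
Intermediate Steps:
$- 230 j{\left(-3,-4 \right)} = - 230 \frac{5}{-4} = - 230 \cdot 5 \left(- \frac{1}{4}\right) = \left(-230\right) \left(- \frac{5}{4}\right) = \frac{575}{2}$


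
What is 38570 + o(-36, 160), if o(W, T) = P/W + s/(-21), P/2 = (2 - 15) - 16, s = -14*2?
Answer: 694313/18 ≈ 38573.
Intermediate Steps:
s = -28
P = -58 (P = 2*((2 - 15) - 16) = 2*(-13 - 16) = 2*(-29) = -58)
o(W, T) = 4/3 - 58/W (o(W, T) = -58/W - 28/(-21) = -58/W - 28*(-1/21) = -58/W + 4/3 = 4/3 - 58/W)
38570 + o(-36, 160) = 38570 + (4/3 - 58/(-36)) = 38570 + (4/3 - 58*(-1/36)) = 38570 + (4/3 + 29/18) = 38570 + 53/18 = 694313/18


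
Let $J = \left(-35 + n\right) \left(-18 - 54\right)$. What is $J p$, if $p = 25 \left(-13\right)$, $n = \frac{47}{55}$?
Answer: $- \frac{8789040}{11} \approx -7.99 \cdot 10^{5}$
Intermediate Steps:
$n = \frac{47}{55}$ ($n = 47 \cdot \frac{1}{55} = \frac{47}{55} \approx 0.85455$)
$p = -325$
$J = \frac{135216}{55}$ ($J = \left(-35 + \frac{47}{55}\right) \left(-18 - 54\right) = \left(- \frac{1878}{55}\right) \left(-72\right) = \frac{135216}{55} \approx 2458.5$)
$J p = \frac{135216}{55} \left(-325\right) = - \frac{8789040}{11}$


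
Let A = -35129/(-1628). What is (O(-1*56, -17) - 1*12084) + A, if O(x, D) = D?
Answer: -19665299/1628 ≈ -12079.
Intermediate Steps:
A = 35129/1628 (A = -35129*(-1/1628) = 35129/1628 ≈ 21.578)
(O(-1*56, -17) - 1*12084) + A = (-17 - 1*12084) + 35129/1628 = (-17 - 12084) + 35129/1628 = -12101 + 35129/1628 = -19665299/1628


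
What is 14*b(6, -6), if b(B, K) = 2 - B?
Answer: -56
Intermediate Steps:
14*b(6, -6) = 14*(2 - 1*6) = 14*(2 - 6) = 14*(-4) = -56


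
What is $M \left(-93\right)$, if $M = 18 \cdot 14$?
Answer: $-23436$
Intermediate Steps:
$M = 252$
$M \left(-93\right) = 252 \left(-93\right) = -23436$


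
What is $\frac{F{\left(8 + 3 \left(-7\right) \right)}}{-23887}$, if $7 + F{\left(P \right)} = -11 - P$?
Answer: $\frac{5}{23887} \approx 0.00020932$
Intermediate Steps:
$F{\left(P \right)} = -18 - P$ ($F{\left(P \right)} = -7 - \left(11 + P\right) = -18 - P$)
$\frac{F{\left(8 + 3 \left(-7\right) \right)}}{-23887} = \frac{-18 - \left(8 + 3 \left(-7\right)\right)}{-23887} = \left(-18 - \left(8 - 21\right)\right) \left(- \frac{1}{23887}\right) = \left(-18 - -13\right) \left(- \frac{1}{23887}\right) = \left(-18 + 13\right) \left(- \frac{1}{23887}\right) = \left(-5\right) \left(- \frac{1}{23887}\right) = \frac{5}{23887}$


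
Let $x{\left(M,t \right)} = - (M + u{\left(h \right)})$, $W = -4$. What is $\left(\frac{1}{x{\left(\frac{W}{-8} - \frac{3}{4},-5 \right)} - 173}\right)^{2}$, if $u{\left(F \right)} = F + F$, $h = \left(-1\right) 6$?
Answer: $\frac{16}{413449} \approx 3.8699 \cdot 10^{-5}$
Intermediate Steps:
$h = -6$
$u{\left(F \right)} = 2 F$
$x{\left(M,t \right)} = 12 - M$ ($x{\left(M,t \right)} = - (M + 2 \left(-6\right)) = - (M - 12) = - (-12 + M) = 12 - M$)
$\left(\frac{1}{x{\left(\frac{W}{-8} - \frac{3}{4},-5 \right)} - 173}\right)^{2} = \left(\frac{1}{\left(12 - \left(- \frac{4}{-8} - \frac{3}{4}\right)\right) - 173}\right)^{2} = \left(\frac{1}{\left(12 - \left(\left(-4\right) \left(- \frac{1}{8}\right) - \frac{3}{4}\right)\right) - 173}\right)^{2} = \left(\frac{1}{\left(12 - \left(\frac{1}{2} - \frac{3}{4}\right)\right) - 173}\right)^{2} = \left(\frac{1}{\left(12 - - \frac{1}{4}\right) - 173}\right)^{2} = \left(\frac{1}{\left(12 + \frac{1}{4}\right) - 173}\right)^{2} = \left(\frac{1}{\frac{49}{4} - 173}\right)^{2} = \left(\frac{1}{- \frac{643}{4}}\right)^{2} = \left(- \frac{4}{643}\right)^{2} = \frac{16}{413449}$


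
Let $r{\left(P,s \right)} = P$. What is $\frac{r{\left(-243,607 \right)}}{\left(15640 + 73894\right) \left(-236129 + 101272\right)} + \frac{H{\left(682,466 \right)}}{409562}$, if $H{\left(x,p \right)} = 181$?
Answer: $\frac{546386351261}{1236292246008139} \approx 0.00044196$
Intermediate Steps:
$\frac{r{\left(-243,607 \right)}}{\left(15640 + 73894\right) \left(-236129 + 101272\right)} + \frac{H{\left(682,466 \right)}}{409562} = - \frac{243}{\left(15640 + 73894\right) \left(-236129 + 101272\right)} + \frac{181}{409562} = - \frac{243}{89534 \left(-134857\right)} + 181 \cdot \frac{1}{409562} = - \frac{243}{-12074286638} + \frac{181}{409562} = \left(-243\right) \left(- \frac{1}{12074286638}\right) + \frac{181}{409562} = \frac{243}{12074286638} + \frac{181}{409562} = \frac{546386351261}{1236292246008139}$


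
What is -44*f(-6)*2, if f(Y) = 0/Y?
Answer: 0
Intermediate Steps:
f(Y) = 0
-44*f(-6)*2 = -44*0*2 = 0*2 = 0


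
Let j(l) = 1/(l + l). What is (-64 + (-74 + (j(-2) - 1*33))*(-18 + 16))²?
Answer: 90601/4 ≈ 22650.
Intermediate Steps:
j(l) = 1/(2*l)
(-64 + (-74 + (j(-2) - 1*33))*(-18 + 16))² = (-64 + (-74 + ((½)/(-2) - 1*33))*(-18 + 16))² = (-64 + (-74 + ((½)*(-½) - 33))*(-2))² = (-64 + (-74 + (-¼ - 33))*(-2))² = (-64 + (-74 - 133/4)*(-2))² = (-64 - 429/4*(-2))² = (-64 + 429/2)² = (301/2)² = 90601/4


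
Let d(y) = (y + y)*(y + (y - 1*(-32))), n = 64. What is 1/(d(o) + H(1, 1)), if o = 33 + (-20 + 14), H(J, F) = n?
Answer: 1/4708 ≈ 0.00021240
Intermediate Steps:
H(J, F) = 64
o = 27 (o = 33 - 6 = 27)
d(y) = 2*y*(32 + 2*y) (d(y) = (2*y)*(y + (y + 32)) = (2*y)*(y + (32 + y)) = (2*y)*(32 + 2*y) = 2*y*(32 + 2*y))
1/(d(o) + H(1, 1)) = 1/(4*27*(16 + 27) + 64) = 1/(4*27*43 + 64) = 1/(4644 + 64) = 1/4708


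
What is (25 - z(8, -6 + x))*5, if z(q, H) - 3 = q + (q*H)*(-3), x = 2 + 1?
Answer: -290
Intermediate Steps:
x = 3
z(q, H) = 3 + q - 3*H*q (z(q, H) = 3 + (q + (q*H)*(-3)) = 3 + (q + (H*q)*(-3)) = 3 + (q - 3*H*q) = 3 + q - 3*H*q)
(25 - z(8, -6 + x))*5 = (25 - (3 + 8 - 3*(-6 + 3)*8))*5 = (25 - (3 + 8 - 3*(-3)*8))*5 = (25 - (3 + 8 + 72))*5 = (25 - 1*83)*5 = (25 - 83)*5 = -58*5 = -290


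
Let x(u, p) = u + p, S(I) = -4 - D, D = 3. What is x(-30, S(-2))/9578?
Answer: -37/9578 ≈ -0.0038630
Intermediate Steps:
S(I) = -7 (S(I) = -4 - 1*3 = -4 - 3 = -7)
x(u, p) = p + u
x(-30, S(-2))/9578 = (-7 - 30)/9578 = -37*1/9578 = -37/9578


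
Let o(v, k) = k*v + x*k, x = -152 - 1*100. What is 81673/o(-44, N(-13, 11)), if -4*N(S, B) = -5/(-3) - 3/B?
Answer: 117183/148 ≈ 791.78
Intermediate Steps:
N(S, B) = -5/12 + 3/(4*B) (N(S, B) = -(-5/(-3) - 3/B)/4 = -(-5*(-⅓) - 3/B)/4 = -(5/3 - 3/B)/4 = -5/12 + 3/(4*B))
x = -252 (x = -152 - 100 = -252)
o(v, k) = -252*k + k*v (o(v, k) = k*v - 252*k = -252*k + k*v)
81673/o(-44, N(-13, 11)) = 81673/((((1/12)*(9 - 5*11)/11)*(-252 - 44))) = 81673/((((1/12)*(1/11)*(9 - 55))*(-296))) = 81673/((((1/12)*(1/11)*(-46))*(-296))) = 81673/((-23/66*(-296))) = 81673/(3404/33) = 81673*(33/3404) = 117183/148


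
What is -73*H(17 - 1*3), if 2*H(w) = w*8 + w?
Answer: -4599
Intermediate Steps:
H(w) = 9*w/2 (H(w) = (w*8 + w)/2 = (8*w + w)/2 = (9*w)/2 = 9*w/2)
-73*H(17 - 1*3) = -657*(17 - 1*3)/2 = -657*(17 - 3)/2 = -657*14/2 = -73*63 = -4599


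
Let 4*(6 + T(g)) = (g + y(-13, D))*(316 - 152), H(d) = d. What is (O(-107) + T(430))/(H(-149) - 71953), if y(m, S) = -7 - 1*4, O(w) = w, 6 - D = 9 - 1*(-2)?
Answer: -8533/36051 ≈ -0.23669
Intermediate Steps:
D = -5 (D = 6 - (9 - 1*(-2)) = 6 - (9 + 2) = 6 - 1*11 = 6 - 11 = -5)
y(m, S) = -11 (y(m, S) = -7 - 4 = -11)
T(g) = -457 + 41*g (T(g) = -6 + ((g - 11)*(316 - 152))/4 = -6 + ((-11 + g)*164)/4 = -6 + (-1804 + 164*g)/4 = -6 + (-451 + 41*g) = -457 + 41*g)
(O(-107) + T(430))/(H(-149) - 71953) = (-107 + (-457 + 41*430))/(-149 - 71953) = (-107 + (-457 + 17630))/(-72102) = (-107 + 17173)*(-1/72102) = 17066*(-1/72102) = -8533/36051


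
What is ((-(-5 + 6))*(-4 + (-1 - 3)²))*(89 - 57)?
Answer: -384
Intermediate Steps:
((-(-5 + 6))*(-4 + (-1 - 3)²))*(89 - 57) = ((-1*1)*(-4 + (-4)²))*32 = -(-4 + 16)*32 = -1*12*32 = -12*32 = -384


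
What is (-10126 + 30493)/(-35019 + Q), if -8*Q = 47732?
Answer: -40734/81971 ≈ -0.49693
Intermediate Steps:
Q = -11933/2 (Q = -⅛*47732 = -11933/2 ≈ -5966.5)
(-10126 + 30493)/(-35019 + Q) = (-10126 + 30493)/(-35019 - 11933/2) = 20367/(-81971/2) = 20367*(-2/81971) = -40734/81971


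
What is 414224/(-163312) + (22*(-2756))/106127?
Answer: -3366392727/1083238289 ≈ -3.1077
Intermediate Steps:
414224/(-163312) + (22*(-2756))/106127 = 414224*(-1/163312) - 60632*1/106127 = -25889/10207 - 60632/106127 = -3366392727/1083238289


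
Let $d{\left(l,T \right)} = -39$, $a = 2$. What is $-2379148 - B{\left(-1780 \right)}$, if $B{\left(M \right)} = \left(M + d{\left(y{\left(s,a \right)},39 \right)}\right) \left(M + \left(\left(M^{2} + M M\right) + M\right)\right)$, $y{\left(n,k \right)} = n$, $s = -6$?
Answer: $11517784412$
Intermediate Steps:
$B{\left(M \right)} = \left(-39 + M\right) \left(2 M + 2 M^{2}\right)$ ($B{\left(M \right)} = \left(M - 39\right) \left(M + \left(\left(M^{2} + M M\right) + M\right)\right) = \left(-39 + M\right) \left(M + \left(\left(M^{2} + M^{2}\right) + M\right)\right) = \left(-39 + M\right) \left(M + \left(2 M^{2} + M\right)\right) = \left(-39 + M\right) \left(M + \left(M + 2 M^{2}\right)\right) = \left(-39 + M\right) \left(2 M + 2 M^{2}\right)$)
$-2379148 - B{\left(-1780 \right)} = -2379148 - 2 \left(-1780\right) \left(-39 + \left(-1780\right)^{2} - -67640\right) = -2379148 - 2 \left(-1780\right) \left(-39 + 3168400 + 67640\right) = -2379148 - 2 \left(-1780\right) 3236001 = -2379148 - -11520163560 = -2379148 + 11520163560 = 11517784412$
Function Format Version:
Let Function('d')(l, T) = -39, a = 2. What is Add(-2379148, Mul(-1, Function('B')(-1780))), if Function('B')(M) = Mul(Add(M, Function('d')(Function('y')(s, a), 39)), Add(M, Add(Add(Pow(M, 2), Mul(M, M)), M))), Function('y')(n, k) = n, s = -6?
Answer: 11517784412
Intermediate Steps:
Function('B')(M) = Mul(Add(-39, M), Add(Mul(2, M), Mul(2, Pow(M, 2)))) (Function('B')(M) = Mul(Add(M, -39), Add(M, Add(Add(Pow(M, 2), Mul(M, M)), M))) = Mul(Add(-39, M), Add(M, Add(Add(Pow(M, 2), Pow(M, 2)), M))) = Mul(Add(-39, M), Add(M, Add(Mul(2, Pow(M, 2)), M))) = Mul(Add(-39, M), Add(M, Add(M, Mul(2, Pow(M, 2))))) = Mul(Add(-39, M), Add(Mul(2, M), Mul(2, Pow(M, 2)))))
Add(-2379148, Mul(-1, Function('B')(-1780))) = Add(-2379148, Mul(-1, Mul(2, -1780, Add(-39, Pow(-1780, 2), Mul(-38, -1780))))) = Add(-2379148, Mul(-1, Mul(2, -1780, Add(-39, 3168400, 67640)))) = Add(-2379148, Mul(-1, Mul(2, -1780, 3236001))) = Add(-2379148, Mul(-1, -11520163560)) = Add(-2379148, 11520163560) = 11517784412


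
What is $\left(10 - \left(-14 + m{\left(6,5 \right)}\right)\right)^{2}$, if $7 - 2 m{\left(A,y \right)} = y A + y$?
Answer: $1444$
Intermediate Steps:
$m{\left(A,y \right)} = \frac{7}{2} - \frac{y}{2} - \frac{A y}{2}$ ($m{\left(A,y \right)} = \frac{7}{2} - \frac{y A + y}{2} = \frac{7}{2} - \frac{A y + y}{2} = \frac{7}{2} - \frac{y + A y}{2} = \frac{7}{2} - \left(\frac{y}{2} + \frac{A y}{2}\right) = \frac{7}{2} - \frac{y}{2} - \frac{A y}{2}$)
$\left(10 - \left(-14 + m{\left(6,5 \right)}\right)\right)^{2} = \left(10 - \left(- \frac{21}{2} - \frac{5}{2} - 3 \cdot 5\right)\right)^{2} = \left(10 + \left(14 - \left(\frac{7}{2} - \frac{5}{2} - 15\right)\right)\right)^{2} = \left(10 + \left(14 - -14\right)\right)^{2} = \left(10 + \left(14 + 14\right)\right)^{2} = \left(10 + 28\right)^{2} = 38^{2} = 1444$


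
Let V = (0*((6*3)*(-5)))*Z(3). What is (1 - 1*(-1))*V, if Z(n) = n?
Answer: 0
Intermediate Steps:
V = 0 (V = (0*((6*3)*(-5)))*3 = (0*(18*(-5)))*3 = (0*(-90))*3 = 0*3 = 0)
(1 - 1*(-1))*V = (1 - 1*(-1))*0 = (1 + 1)*0 = 2*0 = 0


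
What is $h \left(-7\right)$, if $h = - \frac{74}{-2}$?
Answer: $-259$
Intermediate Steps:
$h = 37$ ($h = \left(-74\right) \left(- \frac{1}{2}\right) = 37$)
$h \left(-7\right) = 37 \left(-7\right) = -259$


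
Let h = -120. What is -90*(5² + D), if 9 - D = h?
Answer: -13860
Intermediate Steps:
D = 129 (D = 9 - 1*(-120) = 9 + 120 = 129)
-90*(5² + D) = -90*(5² + 129) = -90*(25 + 129) = -90*154 = -13860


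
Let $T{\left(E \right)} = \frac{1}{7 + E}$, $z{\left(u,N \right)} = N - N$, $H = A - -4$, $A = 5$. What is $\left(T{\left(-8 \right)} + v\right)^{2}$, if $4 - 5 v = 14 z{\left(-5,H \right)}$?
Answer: $\frac{1}{25} \approx 0.04$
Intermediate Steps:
$H = 9$ ($H = 5 - -4 = 5 + 4 = 9$)
$z{\left(u,N \right)} = 0$
$v = \frac{4}{5}$ ($v = \frac{4}{5} - \frac{14 \cdot 0}{5} = \frac{4}{5} - 0 = \frac{4}{5} + 0 = \frac{4}{5} \approx 0.8$)
$\left(T{\left(-8 \right)} + v\right)^{2} = \left(\frac{1}{7 - 8} + \frac{4}{5}\right)^{2} = \left(\frac{1}{-1} + \frac{4}{5}\right)^{2} = \left(-1 + \frac{4}{5}\right)^{2} = \left(- \frac{1}{5}\right)^{2} = \frac{1}{25}$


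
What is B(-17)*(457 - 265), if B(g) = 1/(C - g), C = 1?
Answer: 32/3 ≈ 10.667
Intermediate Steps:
B(g) = 1/(1 - g)
B(-17)*(457 - 265) = (-1/(-1 - 17))*(457 - 265) = -1/(-18)*192 = -1*(-1/18)*192 = (1/18)*192 = 32/3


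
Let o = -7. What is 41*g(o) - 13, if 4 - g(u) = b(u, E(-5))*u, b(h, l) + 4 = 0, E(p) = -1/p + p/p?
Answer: -997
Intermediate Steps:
E(p) = 1 - 1/p (E(p) = -1/p + 1 = 1 - 1/p)
b(h, l) = -4 (b(h, l) = -4 + 0 = -4)
g(u) = 4 + 4*u (g(u) = 4 - (-4)*u = 4 + 4*u)
41*g(o) - 13 = 41*(4 + 4*(-7)) - 13 = 41*(4 - 28) - 13 = 41*(-24) - 13 = -984 - 13 = -997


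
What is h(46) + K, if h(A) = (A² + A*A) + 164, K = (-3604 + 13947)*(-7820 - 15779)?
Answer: -244080061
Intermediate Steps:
K = -244084457 (K = 10343*(-23599) = -244084457)
h(A) = 164 + 2*A² (h(A) = (A² + A²) + 164 = 2*A² + 164 = 164 + 2*A²)
h(46) + K = (164 + 2*46²) - 244084457 = (164 + 2*2116) - 244084457 = (164 + 4232) - 244084457 = 4396 - 244084457 = -244080061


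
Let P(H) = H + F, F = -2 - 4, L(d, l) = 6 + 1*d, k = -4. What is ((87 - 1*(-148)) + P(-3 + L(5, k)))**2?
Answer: 56169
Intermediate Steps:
L(d, l) = 6 + d
F = -6
P(H) = -6 + H (P(H) = H - 6 = -6 + H)
((87 - 1*(-148)) + P(-3 + L(5, k)))**2 = ((87 - 1*(-148)) + (-6 + (-3 + (6 + 5))))**2 = ((87 + 148) + (-6 + (-3 + 11)))**2 = (235 + (-6 + 8))**2 = (235 + 2)**2 = 237**2 = 56169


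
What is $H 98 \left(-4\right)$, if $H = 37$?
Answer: $-14504$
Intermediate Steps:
$H 98 \left(-4\right) = 37 \cdot 98 \left(-4\right) = 3626 \left(-4\right) = -14504$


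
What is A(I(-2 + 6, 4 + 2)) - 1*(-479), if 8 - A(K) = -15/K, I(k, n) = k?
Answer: 1963/4 ≈ 490.75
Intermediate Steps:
A(K) = 8 + 15/K (A(K) = 8 - (-15)/K = 8 + 15/K)
A(I(-2 + 6, 4 + 2)) - 1*(-479) = (8 + 15/(-2 + 6)) - 1*(-479) = (8 + 15/4) + 479 = 47/4 + 479 = 1963/4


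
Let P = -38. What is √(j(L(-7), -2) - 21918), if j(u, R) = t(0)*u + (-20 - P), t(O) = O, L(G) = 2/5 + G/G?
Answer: 10*I*√219 ≈ 147.99*I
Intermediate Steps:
L(G) = 7/5 (L(G) = 2*(⅕) + 1 = ⅖ + 1 = 7/5)
j(u, R) = 18 (j(u, R) = 0*u + (-20 - 1*(-38)) = 0 + (-20 + 38) = 0 + 18 = 18)
√(j(L(-7), -2) - 21918) = √(18 - 21918) = √(-21900) = 10*I*√219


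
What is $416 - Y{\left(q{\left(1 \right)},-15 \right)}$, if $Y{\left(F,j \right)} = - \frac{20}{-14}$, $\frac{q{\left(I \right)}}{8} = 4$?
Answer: $\frac{2902}{7} \approx 414.57$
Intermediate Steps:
$q{\left(I \right)} = 32$ ($q{\left(I \right)} = 8 \cdot 4 = 32$)
$Y{\left(F,j \right)} = \frac{10}{7}$ ($Y{\left(F,j \right)} = \left(-20\right) \left(- \frac{1}{14}\right) = \frac{10}{7}$)
$416 - Y{\left(q{\left(1 \right)},-15 \right)} = 416 - \frac{10}{7} = \frac{2902}{7}$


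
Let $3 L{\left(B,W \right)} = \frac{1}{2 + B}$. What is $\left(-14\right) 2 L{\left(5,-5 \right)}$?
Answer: $- \frac{4}{3} \approx -1.3333$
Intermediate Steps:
$L{\left(B,W \right)} = \frac{1}{3 \left(2 + B\right)}$
$\left(-14\right) 2 L{\left(5,-5 \right)} = \left(-14\right) 2 \frac{1}{3 \left(2 + 5\right)} = - 28 \frac{1}{3 \cdot 7} = - 28 \cdot \frac{1}{3} \cdot \frac{1}{7} = \left(-28\right) \frac{1}{21} = - \frac{4}{3}$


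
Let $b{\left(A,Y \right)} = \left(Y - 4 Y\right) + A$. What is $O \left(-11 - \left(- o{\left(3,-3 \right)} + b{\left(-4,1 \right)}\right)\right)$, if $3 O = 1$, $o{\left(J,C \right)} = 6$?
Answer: $\frac{2}{3} \approx 0.66667$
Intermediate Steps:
$b{\left(A,Y \right)} = A - 3 Y$ ($b{\left(A,Y \right)} = - 3 Y + A = A - 3 Y$)
$O = \frac{1}{3}$ ($O = \frac{1}{3} \cdot 1 = \frac{1}{3} \approx 0.33333$)
$O \left(-11 - \left(- o{\left(3,-3 \right)} + b{\left(-4,1 \right)}\right)\right) = \frac{-11 + \left(6 - \left(-4 - 3\right)\right)}{3} = \frac{-11 + \left(6 - -7\right)}{3} = \frac{-11 + \left(6 + 7\right)}{3} = \frac{-11 + 13}{3} = \frac{1}{3} \cdot 2 = \frac{2}{3}$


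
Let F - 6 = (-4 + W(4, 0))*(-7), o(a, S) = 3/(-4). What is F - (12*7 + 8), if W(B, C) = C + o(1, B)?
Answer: -211/4 ≈ -52.750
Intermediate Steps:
o(a, S) = -¾ (o(a, S) = 3*(-¼) = -¾)
W(B, C) = -¾ + C (W(B, C) = C - ¾ = -¾ + C)
F = 157/4 (F = 6 + (-4 + (-¾ + 0))*(-7) = 6 + (-4 - ¾)*(-7) = 6 - 19/4*(-7) = 6 + 133/4 = 157/4 ≈ 39.250)
F - (12*7 + 8) = 157/4 - (12*7 + 8) = 157/4 - (84 + 8) = 157/4 - 1*92 = 157/4 - 92 = -211/4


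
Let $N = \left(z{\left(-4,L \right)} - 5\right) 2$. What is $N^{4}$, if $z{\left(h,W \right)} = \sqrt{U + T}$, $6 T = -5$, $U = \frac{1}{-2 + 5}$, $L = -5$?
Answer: $\left(10 - i \sqrt{2}\right)^{4} \approx 8804.0 - 5543.7 i$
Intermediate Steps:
$U = \frac{1}{3} \approx 0.33333$
$T = - \frac{5}{6}$ ($T = \frac{1}{6} \left(-5\right) = - \frac{5}{6} \approx -0.83333$)
$z{\left(h,W \right)} = \frac{i \sqrt{2}}{2}$ ($z{\left(h,W \right)} = \sqrt{\frac{1}{3} - \frac{5}{6}} = \sqrt{- \frac{1}{2}} = \frac{i \sqrt{2}}{2}$)
$N = -10 + i \sqrt{2}$ ($N = \left(\frac{i \sqrt{2}}{2} - 5\right) 2 = \left(-5 + \frac{i \sqrt{2}}{2}\right) 2 = -10 + i \sqrt{2} \approx -10.0 + 1.4142 i$)
$N^{4} = \left(-10 + i \sqrt{2}\right)^{4}$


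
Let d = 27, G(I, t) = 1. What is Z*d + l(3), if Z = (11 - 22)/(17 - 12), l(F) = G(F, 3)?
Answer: -292/5 ≈ -58.400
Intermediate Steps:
l(F) = 1
Z = -11/5 ≈ -2.2000
Z*d + l(3) = -11/5*27 + 1 = -297/5 + 1 = -292/5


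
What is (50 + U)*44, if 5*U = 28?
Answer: 12232/5 ≈ 2446.4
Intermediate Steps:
U = 28/5 (U = (⅕)*28 = 28/5 ≈ 5.6000)
(50 + U)*44 = (50 + 28/5)*44 = (278/5)*44 = 12232/5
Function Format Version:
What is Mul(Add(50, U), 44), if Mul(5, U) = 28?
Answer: Rational(12232, 5) ≈ 2446.4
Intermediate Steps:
U = Rational(28, 5) (U = Mul(Rational(1, 5), 28) = Rational(28, 5) ≈ 5.6000)
Mul(Add(50, U), 44) = Mul(Add(50, Rational(28, 5)), 44) = Mul(Rational(278, 5), 44) = Rational(12232, 5)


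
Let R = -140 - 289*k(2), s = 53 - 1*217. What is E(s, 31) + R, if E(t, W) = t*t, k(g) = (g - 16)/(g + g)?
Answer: 55535/2 ≈ 27768.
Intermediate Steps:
s = -164 (s = 53 - 217 = -164)
k(g) = (-16 + g)/(2*g) (k(g) = (-16 + g)/((2*g)) = (-16 + g)*(1/(2*g)) = (-16 + g)/(2*g))
R = 1743/2 (R = -140 - 289*(-16 + 2)/(2*2) = -140 - 289*(-14)/(2*2) = -140 - 289*(-7/2) = -140 + 2023/2 = 1743/2 ≈ 871.50)
E(t, W) = t²
E(s, 31) + R = (-164)² + 1743/2 = 26896 + 1743/2 = 55535/2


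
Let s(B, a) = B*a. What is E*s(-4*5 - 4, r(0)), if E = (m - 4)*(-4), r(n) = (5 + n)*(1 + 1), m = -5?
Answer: -8640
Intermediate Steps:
r(n) = 10 + 2*n (r(n) = (5 + n)*2 = 10 + 2*n)
E = 36 (E = (-5 - 4)*(-4) = -9*(-4) = 36)
E*s(-4*5 - 4, r(0)) = 36*((-4*5 - 4)*(10 + 2*0)) = 36*((-20 - 4)*(10 + 0)) = 36*(-24*10) = 36*(-240) = -8640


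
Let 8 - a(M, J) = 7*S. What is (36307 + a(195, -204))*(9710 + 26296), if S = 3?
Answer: 1306801764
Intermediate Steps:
a(M, J) = -13 (a(M, J) = 8 - 7*3 = 8 - 1*21 = 8 - 21 = -13)
(36307 + a(195, -204))*(9710 + 26296) = (36307 - 13)*(9710 + 26296) = 36294*36006 = 1306801764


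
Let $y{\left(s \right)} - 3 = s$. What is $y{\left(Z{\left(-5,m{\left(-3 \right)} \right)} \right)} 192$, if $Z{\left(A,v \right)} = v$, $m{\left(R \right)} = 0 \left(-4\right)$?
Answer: $576$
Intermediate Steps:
$m{\left(R \right)} = 0$
$y{\left(s \right)} = 3 + s$
$y{\left(Z{\left(-5,m{\left(-3 \right)} \right)} \right)} 192 = \left(3 + 0\right) 192 = 3 \cdot 192 = 576$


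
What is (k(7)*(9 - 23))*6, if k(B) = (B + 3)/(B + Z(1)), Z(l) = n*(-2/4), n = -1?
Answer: -112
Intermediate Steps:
Z(l) = ½ (Z(l) = -(-2)/4 = -1*(-½) = ½)
k(B) = (3 + B)/(½ + B) (k(B) = (B + 3)/(B + ½) = (3 + B)/(½ + B))
(k(7)*(9 - 23))*6 = ((2*(3 + 7)/(1 + 2*7))*(9 - 23))*6 = ((2*10/(1 + 14))*(-14))*6 = ((2*10/15)*(-14))*6 = ((2*(1/15)*10)*(-14))*6 = ((4/3)*(-14))*6 = -56/3*6 = -112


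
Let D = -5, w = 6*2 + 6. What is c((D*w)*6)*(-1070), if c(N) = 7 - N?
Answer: -585290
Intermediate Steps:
w = 18 (w = 12 + 6 = 18)
c((D*w)*6)*(-1070) = (7 - (-5*18)*6)*(-1070) = (7 - (-90)*6)*(-1070) = (7 - 1*(-540))*(-1070) = (7 + 540)*(-1070) = 547*(-1070) = -585290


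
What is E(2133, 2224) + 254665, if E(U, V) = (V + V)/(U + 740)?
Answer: 731656993/2873 ≈ 2.5467e+5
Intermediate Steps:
E(U, V) = 2*V/(740 + U) (E(U, V) = (2*V)/(740 + U) = 2*V/(740 + U))
E(2133, 2224) + 254665 = 2*2224/(740 + 2133) + 254665 = 2*2224/2873 + 254665 = 2*2224*(1/2873) + 254665 = 4448/2873 + 254665 = 731656993/2873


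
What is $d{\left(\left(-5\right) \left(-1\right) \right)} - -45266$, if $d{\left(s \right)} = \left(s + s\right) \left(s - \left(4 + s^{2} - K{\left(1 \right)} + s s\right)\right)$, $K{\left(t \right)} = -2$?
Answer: $44756$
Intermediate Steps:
$d{\left(s \right)} = 2 s \left(-6 + s - 2 s^{2}\right)$ ($d{\left(s \right)} = \left(s + s\right) \left(s - \left(6 + s^{2} + s s\right)\right) = 2 s \left(s - \left(6 + 2 s^{2}\right)\right) = 2 s \left(-6 + s - 2 s^{2}\right)$)
$d{\left(\left(-5\right) \left(-1\right) \right)} - -45266 = 2 \left(\left(-5\right) \left(-1\right)\right) \left(-6 - -5 - 2 \left(\left(-5\right) \left(-1\right)\right)^{2}\right) - -45266 = 2 \cdot 5 \left(-6 + 5 - 2 \cdot 5^{2}\right) + 45266 = 2 \cdot 5 \left(-6 + 5 - 50\right) + 45266 = 2 \cdot 5 \left(-51\right) + 45266 = -510 + 45266 = 44756$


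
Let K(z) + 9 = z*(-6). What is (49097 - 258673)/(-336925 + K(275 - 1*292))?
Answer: 26197/42104 ≈ 0.62220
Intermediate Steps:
K(z) = -9 - 6*z (K(z) = -9 + z*(-6) = -9 - 6*z)
(49097 - 258673)/(-336925 + K(275 - 1*292)) = (49097 - 258673)/(-336925 + (-9 - 6*(275 - 1*292))) = -209576/(-336925 + (-9 - 6*(275 - 292))) = -209576/(-336925 + (-9 - 6*(-17))) = -209576/(-336925 + (-9 + 102)) = -209576/(-336925 + 93) = -209576/(-336832) = -209576*(-1/336832) = 26197/42104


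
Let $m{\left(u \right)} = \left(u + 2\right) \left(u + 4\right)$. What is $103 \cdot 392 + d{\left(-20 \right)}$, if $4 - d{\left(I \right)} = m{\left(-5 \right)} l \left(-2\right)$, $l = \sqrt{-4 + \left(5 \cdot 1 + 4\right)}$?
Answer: $40380 + 6 \sqrt{5} \approx 40393.0$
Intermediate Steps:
$m{\left(u \right)} = \left(2 + u\right) \left(4 + u\right)$
$l = \sqrt{5}$ ($l = \sqrt{-4 + \left(5 + 4\right)} = \sqrt{-4 + 9} = \sqrt{5} \approx 2.2361$)
$d{\left(I \right)} = 4 + 6 \sqrt{5}$ ($d{\left(I \right)} = 4 - \left(8 + \left(-5\right)^{2} + 6 \left(-5\right)\right) \sqrt{5} \left(-2\right) = 4 - \left(8 + 25 - 30\right) \sqrt{5} \left(-2\right) = 4 - 3 \sqrt{5} \left(-2\right) = 4 - - 6 \sqrt{5} = 4 + 6 \sqrt{5}$)
$103 \cdot 392 + d{\left(-20 \right)} = 103 \cdot 392 + \left(4 + 6 \sqrt{5}\right) = 40376 + \left(4 + 6 \sqrt{5}\right) = 40380 + 6 \sqrt{5}$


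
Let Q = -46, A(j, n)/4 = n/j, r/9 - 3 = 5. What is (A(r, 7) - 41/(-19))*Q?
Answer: -20033/171 ≈ -117.15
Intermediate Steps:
r = 72 (r = 27 + 9*5 = 27 + 45 = 72)
A(j, n) = 4*n/j (A(j, n) = 4*(n/j) = 4*n/j)
(A(r, 7) - 41/(-19))*Q = (4*7/72 - 41/(-19))*(-46) = (4*7*(1/72) - 41*(-1/19))*(-46) = (7/18 + 41/19)*(-46) = (871/342)*(-46) = -20033/171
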